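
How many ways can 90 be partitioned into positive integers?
56634173

p(n) counts ways to write n as a sum of positive integers (order ignored).
Euler's pentagonal recurrence: p(k) = p(k-1) + p(k-2) - p(k-5) - p(k-7) + p(k-12) + p(k-15) - ... (offsets j(3j∓1)/2, signs ++--, p(0)=1, p(<0)=0).
DP table for k = 0..89: p(0)=1, p(1)=1, p(2)=2, p(3)=3, p(4)=5, p(5)=7, p(6)=11, p(7)=15, p(8)=22, p(9)=30, p(10)=42, p(11)=56, p(12)=77, p(13)=101, p(14)=135, p(15)=176, p(16)=231, p(17)=297, p(18)=385, p(19)=490, p(20)=627, p(21)=792, p(22)=1002, p(23)=1255, p(24)=1575, p(25)=1958, p(26)=2436, p(27)=3010, p(28)=3718, p(29)=4565, p(30)=5604, p(31)=6842, p(32)=8349, p(33)=10143, p(34)=12310, p(35)=14883, p(36)=17977, p(37)=21637, p(38)=26015, p(39)=31185, p(40)=37338, p(41)=44583, p(42)=53174, p(43)=63261, p(44)=75175, p(45)=89134, p(46)=105558, p(47)=124754, p(48)=147273, p(49)=173525, p(50)=204226, p(51)=239943, p(52)=281589, p(53)=329931, p(54)=386155, p(55)=451276, p(56)=526823, p(57)=614154, p(58)=715220, p(59)=831820, p(60)=966467, p(61)=1121505, p(62)=1300156, p(63)=1505499, p(64)=1741630, p(65)=2012558, p(66)=2323520, p(67)=2679689, p(68)=3087735, p(69)=3554345, p(70)=4087968, p(71)=4697205, p(72)=5392783, p(73)=6185689, p(74)=7089500, p(75)=8118264, p(76)=9289091, p(77)=10619863, p(78)=12132164, p(79)=13848650, p(80)=15796476, p(81)=18004327, p(82)=20506255, p(83)=23338469, p(84)=26543660, p(85)=30167357, p(86)=34262962, p(87)=38887673, p(88)=44108109, p(89)=49995925.
Final step: p(90) = p(89) + p(88) - p(85) - p(83) + p(78) + p(75) - p(68) - p(64) + p(55) + p(50) - p(39) - p(33) + p(20) + p(13)
= 49995925 + 44108109 - 30167357 - 23338469 + 12132164 + 8118264 - 3087735 - 1741630 + 451276 + 204226 - 31185 - 10143 + 627 + 101
= 56634173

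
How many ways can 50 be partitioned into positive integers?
204226

p(n) counts ways to write n as a sum of positive integers (order ignored).
Euler's pentagonal recurrence: p(k) = p(k-1) + p(k-2) - p(k-5) - p(k-7) + p(k-12) + p(k-15) - ... (offsets j(3j∓1)/2, signs ++--, p(0)=1, p(<0)=0).
DP table for k = 0..49: p(0)=1, p(1)=1, p(2)=2, p(3)=3, p(4)=5, p(5)=7, p(6)=11, p(7)=15, p(8)=22, p(9)=30, p(10)=42, p(11)=56, p(12)=77, p(13)=101, p(14)=135, p(15)=176, p(16)=231, p(17)=297, p(18)=385, p(19)=490, p(20)=627, p(21)=792, p(22)=1002, p(23)=1255, p(24)=1575, p(25)=1958, p(26)=2436, p(27)=3010, p(28)=3718, p(29)=4565, p(30)=5604, p(31)=6842, p(32)=8349, p(33)=10143, p(34)=12310, p(35)=14883, p(36)=17977, p(37)=21637, p(38)=26015, p(39)=31185, p(40)=37338, p(41)=44583, p(42)=53174, p(43)=63261, p(44)=75175, p(45)=89134, p(46)=105558, p(47)=124754, p(48)=147273, p(49)=173525.
Final step: p(50) = p(49) + p(48) - p(45) - p(43) + p(38) + p(35) - p(28) - p(24) + p(15) + p(10)
= 173525 + 147273 - 89134 - 63261 + 26015 + 14883 - 3718 - 1575 + 176 + 42
= 204226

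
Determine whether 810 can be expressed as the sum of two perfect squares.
9² + 27² (a=9, b=27)

Factorization: 810 = 2 × 3^4 × 5
By Fermat: n is sum of two squares iff every prime p ≡ 3 (mod 4) appears to even power.
All primes ≡ 3 (mod 4) appear to even power.
Search a = 0, 1, 2, … for 810 - a² a perfect square: first hit at a = 9: 810 - 81 = 729 = 27².
810 = 9² + 27² = 81 + 729 ✓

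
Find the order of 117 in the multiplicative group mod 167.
166

167 is prime, so ord(117) divides φ(167) = 166.
Divisors of 166: 1, 2, 83, 166.
Repeated squaring: 117^1 ≡ 117, 117^2 ≡ 162, 117^4 ≡ 25, 117^8 ≡ 124, 117^16 ≡ 12, 117^32 ≡ 144, 117^64 ≡ 28, 117^128 ≡ 116 (mod 167).
Test 117^d mod 167 for each divisor d in increasing order:
117^1 ≡ 117
117^2 ≡ 162
117^83 = 117^64·117^16·117^2·117^1 ≡ 166
117^166 = 117^128·117^32·117^4·117^2 ≡ 1  ← first divisor giving 1
The order is 166.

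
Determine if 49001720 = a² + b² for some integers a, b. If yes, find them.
Not possible

Factorization: 49001720 = 2^3 × 5 × 107^3
By Fermat: n is sum of two squares iff every prime p ≡ 3 (mod 4) appears to even power.
Prime(s) ≡ 3 (mod 4) with odd exponent: [(107, 3)]
Therefore 49001720 cannot be expressed as a² + b².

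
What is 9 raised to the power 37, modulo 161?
121

Repeated squaring. Binary of 37 = 100101.
9^1 ≡ 9 (mod 161); 9^2 ≡ 81 (mod 161); 9^4 ≡ 121 (mod 161); 9^8 ≡ 151 (mod 161); 9^16 ≡ 100 (mod 161); 9^32 ≡ 18 (mod 161)
9^37 = 9^1 × 9^4 × 9^32 ≡ 121 (mod 161)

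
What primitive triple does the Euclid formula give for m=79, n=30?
(5341, 4740, 7141)

Euclid's formula: a = m² - n², b = 2mn, c = m² + n²
m = 79, n = 30
a = 79² - 30² = 6241 - 900 = 5341
b = 2 × 79 × 30 = 4740
c = 79² + 30² = 6241 + 900 = 7141
Verification: 5341² + 4740² = 28526281 + 22467600 = 50993881 = 7141² ✓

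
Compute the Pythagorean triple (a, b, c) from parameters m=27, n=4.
(713, 216, 745)

Euclid's formula: a = m² - n², b = 2mn, c = m² + n²
m = 27, n = 4
a = 27² - 4² = 729 - 16 = 713
b = 2 × 27 × 4 = 216
c = 27² + 4² = 729 + 16 = 745
Verification: 713² + 216² = 508369 + 46656 = 555025 = 745² ✓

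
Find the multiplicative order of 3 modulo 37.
18

37 is prime, so ord(3) divides φ(37) = 36.
Divisors of 36: 1, 2, 3, 4, 6, 9, 12, 18, 36.
Repeated squaring: 3^1 ≡ 3, 3^2 ≡ 9, 3^4 ≡ 7, 3^8 ≡ 12, 3^16 ≡ 33, 3^32 ≡ 16 (mod 37).
Test 3^d mod 37 for each divisor d in increasing order:
3^1 ≡ 3
3^2 ≡ 9
3^3 = 3^2·3^1 ≡ 27
3^4 ≡ 7
3^6 = 3^4·3^2 ≡ 26
3^9 = 3^8·3^1 ≡ 36
3^12 = 3^8·3^4 ≡ 10
3^18 = 3^16·3^2 ≡ 1  ← first divisor giving 1
The order is 18.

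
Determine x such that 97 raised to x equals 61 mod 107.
104

Baby-step giant-step with step n = ⌈√107⌉ = 11.
Baby steps 97^j mod 107 (j:value) for j=0..10: 0:1, 1:97, 2:100, 3:70, 4:49, 5:45, 6:85, 7:6, 8:47, 9:65, 10:99.
Giant-step multiplier: 97^(-11) ≡ 97^(106-11) = 97^95 ≡ 103 (mod 107).
Giant steps γ_i = 61·103^i mod 107: γ_0=61, γ_1=77, γ_2=13, γ_3=55, γ_4=101, γ_5=24, γ_6=11, γ_7=63, γ_8=69, γ_9=45 (in table at j=5).
x = i·n + j = 9·11 + 5 = 104.
Check: 97^104 ≡ 61 (mod 107).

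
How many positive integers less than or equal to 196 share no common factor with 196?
84

196 = 2^2 × 7^2
φ(n) = n × ∏(1 - 1/p) for each prime p dividing n
φ(196) = 196 × (1 - 1/2) × (1 - 1/7) = 84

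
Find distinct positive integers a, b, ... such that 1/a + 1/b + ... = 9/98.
1/11 + 1/1078

Greedy algorithm:
9/98: ceiling(98/9) = 11, use 1/11
1/1078: ceiling(1078/1) = 1078, use 1/1078
Result: 9/98 = 1/11 + 1/1078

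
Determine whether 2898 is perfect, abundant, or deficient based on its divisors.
abundant

Proper divisors of 2898: sum = 1 + 2 + 3 + 6 + 7 + 9 + 14 + 18 + ... + 414 + 483 + 966 + 1449 (23 divisors) = 4590
Since 4590 > 2898, 2898 is abundant.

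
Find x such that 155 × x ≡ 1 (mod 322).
295

gcd(155, 322) = 1, so the inverse exists.
Extended Euclidean algorithm on (322, 155):
322 = 2 × 155 + 12  ⟹  12 = (1)·322 + (-2)·155
155 = 12 × 12 + 11  ⟹  11 = (-12)·322 + (25)·155
12 = 1 × 11 + 1  ⟹  1 = (13)·322 + (-27)·155
So (-27)·155 ≡ 1 (mod 322), i.e. 155^(-1) ≡ -27 ≡ 295 (mod 322).
Check: 155 × 295 = 45725 ≡ 1 (mod 322)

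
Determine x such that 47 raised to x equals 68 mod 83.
56

Baby-step giant-step with step n = ⌈√83⌉ = 10.
Baby steps 47^j mod 83 (j:value) for j=0..9: 0:1, 1:47, 2:51, 3:73, 4:28, 5:71, 6:17, 7:52, 8:37, 9:79.
Giant-step multiplier: 47^(-10) ≡ 47^(82-10) = 47^72 ≡ 49 (mod 83).
Giant steps γ_i = 68·49^i mod 83: γ_0=68, γ_1=12, γ_2=7, γ_3=11, γ_4=41, γ_5=17 (in table at j=6).
x = i·n + j = 5·10 + 6 = 56.
Check: 47^56 ≡ 68 (mod 83).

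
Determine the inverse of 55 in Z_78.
61

gcd(55, 78) = 1, so the inverse exists.
Extended Euclidean algorithm on (78, 55):
78 = 1 × 55 + 23  ⟹  23 = (1)·78 + (-1)·55
55 = 2 × 23 + 9  ⟹  9 = (-2)·78 + (3)·55
23 = 2 × 9 + 5  ⟹  5 = (5)·78 + (-7)·55
9 = 1 × 5 + 4  ⟹  4 = (-7)·78 + (10)·55
5 = 1 × 4 + 1  ⟹  1 = (12)·78 + (-17)·55
So (-17)·55 ≡ 1 (mod 78), i.e. 55^(-1) ≡ -17 ≡ 61 (mod 78).
Check: 55 × 61 = 3355 ≡ 1 (mod 78)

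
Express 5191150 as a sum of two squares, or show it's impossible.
Not possible

Factorization: 5191150 = 2 × 5^2 × 47^3
By Fermat: n is sum of two squares iff every prime p ≡ 3 (mod 4) appears to even power.
Prime(s) ≡ 3 (mod 4) with odd exponent: [(47, 3)]
Therefore 5191150 cannot be expressed as a² + b².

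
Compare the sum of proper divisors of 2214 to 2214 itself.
abundant

Proper divisors of 2214: sum = 1 + 2 + 3 + 6 + 9 + 18 + 27 + 41 + 54 + 82 + 123 + 246 + 369 + 738 + 1107 = 2826
Since 2826 > 2214, 2214 is abundant.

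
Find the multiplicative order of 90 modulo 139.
138

139 is prime, so ord(90) divides φ(139) = 138.
Divisors of 138: 1, 2, 3, 6, 23, 46, 69, 138.
Repeated squaring: 90^1 ≡ 90, 90^2 ≡ 38, 90^4 ≡ 54, 90^8 ≡ 136, 90^16 ≡ 9, 90^32 ≡ 81, 90^64 ≡ 28, 90^128 ≡ 89 (mod 139).
Test 90^d mod 139 for each divisor d in increasing order:
90^1 ≡ 90
90^2 ≡ 38
90^3 = 90^2·90^1 ≡ 84
90^6 = 90^4·90^2 ≡ 106
90^23 = 90^16·90^4·90^2·90^1 ≡ 97
90^46 = 90^32·90^8·90^4·90^2 ≡ 96
90^69 = 90^64·90^4·90^1 ≡ 138
90^138 = 90^128·90^8·90^2 ≡ 1  ← first divisor giving 1
The order is 138.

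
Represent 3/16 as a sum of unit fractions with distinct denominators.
1/6 + 1/48

Greedy algorithm:
3/16: ceiling(16/3) = 6, use 1/6
1/48: ceiling(48/1) = 48, use 1/48
Result: 3/16 = 1/6 + 1/48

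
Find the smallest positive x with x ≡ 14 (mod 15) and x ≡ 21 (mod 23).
44

Using Chinese Remainder Theorem:
M = 15 × 23 = 345
M1 = 23, M2 = 15
y1 = 23^(-1) mod 15 = 2
y2 = 15^(-1) mod 23 = 20
x = (14×23×2 + 21×15×20) mod 345 = 44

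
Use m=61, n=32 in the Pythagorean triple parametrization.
(2697, 3904, 4745)

Euclid's formula: a = m² - n², b = 2mn, c = m² + n²
m = 61, n = 32
a = 61² - 32² = 3721 - 1024 = 2697
b = 2 × 61 × 32 = 3904
c = 61² + 32² = 3721 + 1024 = 4745
Verification: 2697² + 3904² = 7273809 + 15241216 = 22515025 = 4745² ✓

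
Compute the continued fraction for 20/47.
[0; 2, 2, 1, 6]

Euclidean algorithm steps:
20 = 0 × 47 + 20
47 = 2 × 20 + 7
20 = 2 × 7 + 6
7 = 1 × 6 + 1
6 = 6 × 1 + 0
Continued fraction: [0; 2, 2, 1, 6]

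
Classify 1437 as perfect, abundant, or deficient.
deficient

Proper divisors of 1437: sum = 1 + 3 + 479 = 483
Since 483 < 1437, 1437 is deficient.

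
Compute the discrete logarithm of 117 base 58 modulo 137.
7

Baby-step giant-step with step n = ⌈√137⌉ = 12.
Baby steps 58^j mod 137 (j:value) for j=0..11: 0:1, 1:58, 2:76, 3:24, 4:22, 5:43, 6:28, 7:117, 8:73, 9:124, 10:68, 11:108.
h = 117 is already in the table at j=7, so x = 7.
Check: 58^7 ≡ 117 (mod 137).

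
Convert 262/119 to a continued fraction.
[2; 4, 1, 23]

Euclidean algorithm steps:
262 = 2 × 119 + 24
119 = 4 × 24 + 23
24 = 1 × 23 + 1
23 = 23 × 1 + 0
Continued fraction: [2; 4, 1, 23]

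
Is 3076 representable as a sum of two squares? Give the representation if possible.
24² + 50² (a=24, b=50)

Factorization: 3076 = 2^2 × 769
By Fermat: n is sum of two squares iff every prime p ≡ 3 (mod 4) appears to even power.
All primes ≡ 3 (mod 4) appear to even power.
Search a = 0, 1, 2, … for 3076 - a² a perfect square: first hit at a = 24: 3076 - 576 = 2500 = 50².
3076 = 24² + 50² = 576 + 2500 ✓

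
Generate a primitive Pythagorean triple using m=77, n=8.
(5865, 1232, 5993)

Euclid's formula: a = m² - n², b = 2mn, c = m² + n²
m = 77, n = 8
a = 77² - 8² = 5929 - 64 = 5865
b = 2 × 77 × 8 = 1232
c = 77² + 8² = 5929 + 64 = 5993
Verification: 5865² + 1232² = 34398225 + 1517824 = 35916049 = 5993² ✓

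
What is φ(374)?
160

374 = 2 × 11 × 17
φ(n) = n × ∏(1 - 1/p) for each prime p dividing n
φ(374) = 374 × (1 - 1/2) × (1 - 1/11) × (1 - 1/17) = 160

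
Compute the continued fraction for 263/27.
[9; 1, 2, 1, 6]

Euclidean algorithm steps:
263 = 9 × 27 + 20
27 = 1 × 20 + 7
20 = 2 × 7 + 6
7 = 1 × 6 + 1
6 = 6 × 1 + 0
Continued fraction: [9; 1, 2, 1, 6]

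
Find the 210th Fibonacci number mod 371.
204

Matrix identity: Q^n = [[F_(n+1), F_n], [F_n, F_(n-1)]] with Q = [[1,1],[1,0]].
n = 210 = 11010010₂. Square-and-multiply, entries mod 371:
Q^1 = [[1,1],[1,0]]
Q^3 = (Q^1)²·Q = [[3,2],[2,1]]
Q^6 = (Q^3)² = [[13,8],[8,5]]
Q^13 = (Q^6)²·Q = [[6,233],[233,144]]
Q^26 = (Q^13)² = [[159,76],[76,83]]
Q^52 = (Q^26)² = [[264,213],[213,51]]
Q^105 = (Q^52)²·Q = [[370,55],[55,315]]
Q^210 = (Q^105)² = [[58,204],[204,225]]
F_210 mod 371 = Q^210[0][1] = 204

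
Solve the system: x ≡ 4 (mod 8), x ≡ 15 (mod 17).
100

Using Chinese Remainder Theorem:
M = 8 × 17 = 136
M1 = 17, M2 = 8
y1 = 17^(-1) mod 8 = 1
y2 = 8^(-1) mod 17 = 15
x = (4×17×1 + 15×8×15) mod 136 = 100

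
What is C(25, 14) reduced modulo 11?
2

Using Lucas' theorem:
Write n=25 and k=14 in base 11:
n in base 11: [2, 3]
k in base 11: [1, 3]
C(25,14) mod 11 = ∏ C(n_i, k_i) mod 11
Digit binomials (mod 11): C(2,1) = 2; C(3,3) = 1
Product: 2 × 1 = 2 ≡ 2 (mod 11)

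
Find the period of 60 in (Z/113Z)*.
28

113 is prime, so ord(60) divides φ(113) = 112.
Divisors of 112: 1, 2, 4, 7, 8, 14, 16, 28, 56, 112.
Repeated squaring: 60^1 ≡ 60, 60^2 ≡ 97, 60^4 ≡ 30, 60^8 ≡ 109, 60^16 ≡ 16, 60^32 ≡ 30, 60^64 ≡ 109 (mod 113).
Test 60^d mod 113 for each divisor d in increasing order:
60^1 ≡ 60
60^2 ≡ 97
60^4 ≡ 30
60^7 = 60^4·60^2·60^1 ≡ 15
60^8 ≡ 109
60^14 = 60^8·60^4·60^2 ≡ 112
60^16 ≡ 16
60^28 = 60^16·60^8·60^4 ≡ 1  ← first divisor giving 1
The order is 28.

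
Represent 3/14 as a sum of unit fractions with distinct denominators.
1/5 + 1/70

Greedy algorithm:
3/14: ceiling(14/3) = 5, use 1/5
1/70: ceiling(70/1) = 70, use 1/70
Result: 3/14 = 1/5 + 1/70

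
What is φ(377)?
336

377 = 13 × 29
φ(n) = n × ∏(1 - 1/p) for each prime p dividing n
φ(377) = 377 × (1 - 1/13) × (1 - 1/29) = 336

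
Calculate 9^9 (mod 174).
93

Repeated squaring. Binary of 9 = 1001.
9^1 ≡ 9 (mod 174); 9^2 ≡ 81 (mod 174); 9^4 ≡ 123 (mod 174); 9^8 ≡ 165 (mod 174)
9^9 = 9^1 × 9^8 ≡ 93 (mod 174)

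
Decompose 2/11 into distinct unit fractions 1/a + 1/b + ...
1/6 + 1/66

Greedy algorithm:
2/11: ceiling(11/2) = 6, use 1/6
1/66: ceiling(66/1) = 66, use 1/66
Result: 2/11 = 1/6 + 1/66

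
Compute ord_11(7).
10

11 is prime, so ord(7) divides φ(11) = 10.
Divisors of 10: 1, 2, 5, 10.
Repeated squaring: 7^1 ≡ 7, 7^2 ≡ 5, 7^4 ≡ 3, 7^8 ≡ 9 (mod 11).
Test 7^d mod 11 for each divisor d in increasing order:
7^1 ≡ 7
7^2 ≡ 5
7^5 = 7^4·7^1 ≡ 10
7^10 = 7^8·7^2 ≡ 1  ← first divisor giving 1
The order is 10.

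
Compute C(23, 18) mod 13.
5

Using Lucas' theorem:
Write n=23 and k=18 in base 13:
n in base 13: [1, 10]
k in base 13: [1, 5]
C(23,18) mod 13 = ∏ C(n_i, k_i) mod 13
Digit binomials (mod 13): C(1,1) = 1; C(10,5) = 252 ≡ 5
Product: 1 × 5 = 5 ≡ 5 (mod 13)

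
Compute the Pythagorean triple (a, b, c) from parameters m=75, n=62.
(1781, 9300, 9469)

Euclid's formula: a = m² - n², b = 2mn, c = m² + n²
m = 75, n = 62
a = 75² - 62² = 5625 - 3844 = 1781
b = 2 × 75 × 62 = 9300
c = 75² + 62² = 5625 + 3844 = 9469
Verification: 1781² + 9300² = 3171961 + 86490000 = 89661961 = 9469² ✓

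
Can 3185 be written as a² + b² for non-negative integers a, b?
7² + 56² (a=7, b=56)

Factorization: 3185 = 5 × 7^2 × 13
By Fermat: n is sum of two squares iff every prime p ≡ 3 (mod 4) appears to even power.
All primes ≡ 3 (mod 4) appear to even power.
Search a = 0, 1, 2, … for 3185 - a² a perfect square: first hit at a = 7: 3185 - 49 = 3136 = 56².
3185 = 7² + 56² = 49 + 3136 ✓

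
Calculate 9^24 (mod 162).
81

Repeated squaring. Binary of 24 = 11000.
9^1 ≡ 9 (mod 162); 9^2 ≡ 81 (mod 162); 9^4 ≡ 81 (mod 162); 9^8 ≡ 81 (mod 162); 9^16 ≡ 81 (mod 162)
9^24 = 9^8 × 9^16 ≡ 81 (mod 162)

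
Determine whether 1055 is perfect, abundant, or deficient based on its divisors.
deficient

Proper divisors of 1055: sum = 1 + 5 + 211 = 217
Since 217 < 1055, 1055 is deficient.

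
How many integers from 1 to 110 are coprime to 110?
40

110 = 2 × 5 × 11
φ(n) = n × ∏(1 - 1/p) for each prime p dividing n
φ(110) = 110 × (1 - 1/2) × (1 - 1/5) × (1 - 1/11) = 40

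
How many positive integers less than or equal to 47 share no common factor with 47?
46

47 = 47
φ(n) = n × ∏(1 - 1/p) for each prime p dividing n
φ(47) = 47 × (1 - 1/47) = 46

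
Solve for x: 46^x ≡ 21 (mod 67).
34

Baby-step giant-step with step n = ⌈√67⌉ = 9.
Baby steps 46^j mod 67 (j:value) for j=0..8: 0:1, 1:46, 2:39, 3:52, 4:47, 5:18, 6:24, 7:32, 8:65.
Giant-step multiplier: 46^(-9) ≡ 46^(66-9) = 46^57 ≡ 8 (mod 67).
Giant steps γ_i = 21·8^i mod 67: γ_0=21, γ_1=34, γ_2=4, γ_3=32 (in table at j=7).
x = i·n + j = 3·9 + 7 = 34.
Check: 46^34 ≡ 21 (mod 67).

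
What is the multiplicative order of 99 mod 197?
196

197 is prime, so ord(99) divides φ(197) = 196.
Divisors of 196: 1, 2, 4, 7, 14, 28, 49, 98, 196.
Repeated squaring: 99^1 ≡ 99, 99^2 ≡ 148, 99^4 ≡ 37, 99^8 ≡ 187, 99^16 ≡ 100, 99^32 ≡ 150, 99^64 ≡ 42, 99^128 ≡ 188 (mod 197).
Test 99^d mod 197 for each divisor d in increasing order:
99^1 ≡ 99
99^2 ≡ 148
99^4 ≡ 37
99^7 = 99^4·99^2·99^1 ≡ 177
99^14 = 99^8·99^4·99^2 ≡ 6
99^28 = 99^16·99^8·99^4 ≡ 36
99^49 = 99^32·99^16·99^1 ≡ 14
99^98 = 99^64·99^32·99^2 ≡ 196
99^196 = 99^128·99^64·99^4 ≡ 1  ← first divisor giving 1
The order is 196.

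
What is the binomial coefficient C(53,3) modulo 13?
0

Using Lucas' theorem:
Write n=53 and k=3 in base 13:
n in base 13: [4, 1]
k in base 13: [0, 3]
C(53,3) mod 13 = ∏ C(n_i, k_i) mod 13
Digit binomials (mod 13): C(4,0) = 1; C(1,3) = 0 (k_i > n_i)
Product: 1 × 0 = 0 ≡ 0 (mod 13)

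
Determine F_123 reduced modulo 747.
263

Matrix identity: Q^n = [[F_(n+1), F_n], [F_n, F_(n-1)]] with Q = [[1,1],[1,0]].
n = 123 = 1111011₂. Square-and-multiply, entries mod 747:
Q^1 = [[1,1],[1,0]]
Q^3 = (Q^1)²·Q = [[3,2],[2,1]]
Q^7 = (Q^3)²·Q = [[21,13],[13,8]]
Q^15 = (Q^7)²·Q = [[240,610],[610,377]]
Q^30 = (Q^15)² = [[175,629],[629,293]]
Q^61 = (Q^30)²·Q = [[530,476],[476,54]]
Q^123 = (Q^61)²·Q = [[363,263],[263,100]]
F_123 mod 747 = Q^123[0][1] = 263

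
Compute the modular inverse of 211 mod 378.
43

gcd(211, 378) = 1, so the inverse exists.
Extended Euclidean algorithm on (378, 211):
378 = 1 × 211 + 167  ⟹  167 = (1)·378 + (-1)·211
211 = 1 × 167 + 44  ⟹  44 = (-1)·378 + (2)·211
167 = 3 × 44 + 35  ⟹  35 = (4)·378 + (-7)·211
44 = 1 × 35 + 9  ⟹  9 = (-5)·378 + (9)·211
35 = 3 × 9 + 8  ⟹  8 = (19)·378 + (-34)·211
9 = 1 × 8 + 1  ⟹  1 = (-24)·378 + (43)·211
So (43)·211 ≡ 1 (mod 378), i.e. 211^(-1) ≡ 43 (mod 378).
Check: 211 × 43 = 9073 ≡ 1 (mod 378)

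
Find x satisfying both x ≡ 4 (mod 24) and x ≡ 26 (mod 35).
796

Using Chinese Remainder Theorem:
M = 24 × 35 = 840
M1 = 35, M2 = 24
y1 = 35^(-1) mod 24 = 11
y2 = 24^(-1) mod 35 = 19
x = (4×35×11 + 26×24×19) mod 840 = 796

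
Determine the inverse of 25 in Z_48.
25

gcd(25, 48) = 1, so the inverse exists.
Extended Euclidean algorithm on (48, 25):
48 = 1 × 25 + 23  ⟹  23 = (1)·48 + (-1)·25
25 = 1 × 23 + 2  ⟹  2 = (-1)·48 + (2)·25
23 = 11 × 2 + 1  ⟹  1 = (12)·48 + (-23)·25
So (-23)·25 ≡ 1 (mod 48), i.e. 25^(-1) ≡ -23 ≡ 25 (mod 48).
Check: 25 × 25 = 625 ≡ 1 (mod 48)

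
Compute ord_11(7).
10

11 is prime, so ord(7) divides φ(11) = 10.
Divisors of 10: 1, 2, 5, 10.
Repeated squaring: 7^1 ≡ 7, 7^2 ≡ 5, 7^4 ≡ 3, 7^8 ≡ 9 (mod 11).
Test 7^d mod 11 for each divisor d in increasing order:
7^1 ≡ 7
7^2 ≡ 5
7^5 = 7^4·7^1 ≡ 10
7^10 = 7^8·7^2 ≡ 1  ← first divisor giving 1
The order is 10.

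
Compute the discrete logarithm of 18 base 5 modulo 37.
7

Baby-step giant-step with step n = ⌈√37⌉ = 7.
Baby steps 5^j mod 37 (j:value) for j=0..6: 0:1, 1:5, 2:25, 3:14, 4:33, 5:17, 6:11.
Giant-step multiplier: 5^(-7) ≡ 5^(36-7) = 5^29 ≡ 35 (mod 37).
Giant steps γ_i = 18·35^i mod 37: γ_0=18, γ_1=1 (in table at j=0).
x = i·n + j = 1·7 + 0 = 7.
Check: 5^7 ≡ 18 (mod 37).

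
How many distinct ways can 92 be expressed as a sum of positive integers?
72533807

p(n) counts ways to write n as a sum of positive integers (order ignored).
Euler's pentagonal recurrence: p(k) = p(k-1) + p(k-2) - p(k-5) - p(k-7) + p(k-12) + p(k-15) - ... (offsets j(3j∓1)/2, signs ++--, p(0)=1, p(<0)=0).
DP table for k = 0..91: p(0)=1, p(1)=1, p(2)=2, p(3)=3, p(4)=5, p(5)=7, p(6)=11, p(7)=15, p(8)=22, p(9)=30, p(10)=42, p(11)=56, p(12)=77, p(13)=101, p(14)=135, p(15)=176, p(16)=231, p(17)=297, p(18)=385, p(19)=490, p(20)=627, p(21)=792, p(22)=1002, p(23)=1255, p(24)=1575, p(25)=1958, p(26)=2436, p(27)=3010, p(28)=3718, p(29)=4565, p(30)=5604, p(31)=6842, p(32)=8349, p(33)=10143, p(34)=12310, p(35)=14883, p(36)=17977, p(37)=21637, p(38)=26015, p(39)=31185, p(40)=37338, p(41)=44583, p(42)=53174, p(43)=63261, p(44)=75175, p(45)=89134, p(46)=105558, p(47)=124754, p(48)=147273, p(49)=173525, p(50)=204226, p(51)=239943, p(52)=281589, p(53)=329931, p(54)=386155, p(55)=451276, p(56)=526823, p(57)=614154, p(58)=715220, p(59)=831820, p(60)=966467, p(61)=1121505, p(62)=1300156, p(63)=1505499, p(64)=1741630, p(65)=2012558, p(66)=2323520, p(67)=2679689, p(68)=3087735, p(69)=3554345, p(70)=4087968, p(71)=4697205, p(72)=5392783, p(73)=6185689, p(74)=7089500, p(75)=8118264, p(76)=9289091, p(77)=10619863, p(78)=12132164, p(79)=13848650, p(80)=15796476, p(81)=18004327, p(82)=20506255, p(83)=23338469, p(84)=26543660, p(85)=30167357, p(86)=34262962, p(87)=38887673, p(88)=44108109, p(89)=49995925, p(90)=56634173, p(91)=64112359.
Final step: p(92) = p(91) + p(90) - p(87) - p(85) + p(80) + p(77) - p(70) - p(66) + p(57) + p(52) - p(41) - p(35) + p(22) + p(15) - p(0)
= 64112359 + 56634173 - 38887673 - 30167357 + 15796476 + 10619863 - 4087968 - 2323520 + 614154 + 281589 - 44583 - 14883 + 1002 + 176 - 1
= 72533807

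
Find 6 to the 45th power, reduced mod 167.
85

Repeated squaring. Binary of 45 = 101101.
6^1 ≡ 6 (mod 167); 6^2 ≡ 36 (mod 167); 6^4 ≡ 127 (mod 167); 6^8 ≡ 97 (mod 167); 6^16 ≡ 57 (mod 167); 6^32 ≡ 76 (mod 167)
6^45 = 6^1 × 6^4 × 6^8 × 6^32 ≡ 85 (mod 167)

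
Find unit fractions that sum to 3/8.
1/3 + 1/24

Greedy algorithm:
3/8: ceiling(8/3) = 3, use 1/3
1/24: ceiling(24/1) = 24, use 1/24
Result: 3/8 = 1/3 + 1/24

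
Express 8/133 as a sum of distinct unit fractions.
1/17 + 1/754 + 1/1704794

Greedy algorithm:
8/133: ceiling(133/8) = 17, use 1/17
3/2261: ceiling(2261/3) = 754, use 1/754
1/1704794: ceiling(1704794/1) = 1704794, use 1/1704794
Result: 8/133 = 1/17 + 1/754 + 1/1704794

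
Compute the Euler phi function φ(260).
96

260 = 2^2 × 5 × 13
φ(n) = n × ∏(1 - 1/p) for each prime p dividing n
φ(260) = 260 × (1 - 1/2) × (1 - 1/5) × (1 - 1/13) = 96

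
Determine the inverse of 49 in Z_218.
89

gcd(49, 218) = 1, so the inverse exists.
Extended Euclidean algorithm on (218, 49):
218 = 4 × 49 + 22  ⟹  22 = (1)·218 + (-4)·49
49 = 2 × 22 + 5  ⟹  5 = (-2)·218 + (9)·49
22 = 4 × 5 + 2  ⟹  2 = (9)·218 + (-40)·49
5 = 2 × 2 + 1  ⟹  1 = (-20)·218 + (89)·49
So (89)·49 ≡ 1 (mod 218), i.e. 49^(-1) ≡ 89 (mod 218).
Check: 49 × 89 = 4361 ≡ 1 (mod 218)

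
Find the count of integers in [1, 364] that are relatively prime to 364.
144

364 = 2^2 × 7 × 13
φ(n) = n × ∏(1 - 1/p) for each prime p dividing n
φ(364) = 364 × (1 - 1/2) × (1 - 1/7) × (1 - 1/13) = 144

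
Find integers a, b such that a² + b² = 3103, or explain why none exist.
Not possible

Factorization: 3103 = 29 × 107
By Fermat: n is sum of two squares iff every prime p ≡ 3 (mod 4) appears to even power.
Prime(s) ≡ 3 (mod 4) with odd exponent: [(107, 1)]
Therefore 3103 cannot be expressed as a² + b².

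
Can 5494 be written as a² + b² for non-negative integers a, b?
Not possible

Factorization: 5494 = 2 × 41 × 67
By Fermat: n is sum of two squares iff every prime p ≡ 3 (mod 4) appears to even power.
Prime(s) ≡ 3 (mod 4) with odd exponent: [(67, 1)]
Therefore 5494 cannot be expressed as a² + b².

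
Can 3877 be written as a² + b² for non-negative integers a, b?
31² + 54² (a=31, b=54)

Factorization: 3877 = 3877
By Fermat: n is sum of two squares iff every prime p ≡ 3 (mod 4) appears to even power.
All primes ≡ 3 (mod 4) appear to even power.
Search a = 0, 1, 2, … for 3877 - a² a perfect square: first hit at a = 31: 3877 - 961 = 2916 = 54².
3877 = 31² + 54² = 961 + 2916 ✓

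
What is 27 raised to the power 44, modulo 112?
1

Repeated squaring. Binary of 44 = 101100.
27^1 ≡ 27 (mod 112); 27^2 ≡ 57 (mod 112); 27^4 ≡ 1 (mod 112); 27^8 ≡ 1 (mod 112); 27^16 ≡ 1 (mod 112); 27^32 ≡ 1 (mod 112)
27^44 = 27^4 × 27^8 × 27^32 ≡ 1 (mod 112)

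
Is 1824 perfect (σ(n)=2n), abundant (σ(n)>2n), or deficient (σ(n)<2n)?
abundant

Proper divisors of 1824: sum = 1 + 2 + 3 + 4 + 6 + 8 + 12 + 16 + ... + 304 + 456 + 608 + 912 (23 divisors) = 3216
Since 3216 > 1824, 1824 is abundant.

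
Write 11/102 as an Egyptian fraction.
1/10 + 1/128 + 1/32640

Greedy algorithm:
11/102: ceiling(102/11) = 10, use 1/10
2/255: ceiling(255/2) = 128, use 1/128
1/32640: ceiling(32640/1) = 32640, use 1/32640
Result: 11/102 = 1/10 + 1/128 + 1/32640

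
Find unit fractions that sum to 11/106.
1/10 + 1/265

Greedy algorithm:
11/106: ceiling(106/11) = 10, use 1/10
1/265: ceiling(265/1) = 265, use 1/265
Result: 11/106 = 1/10 + 1/265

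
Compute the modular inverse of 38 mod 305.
297

gcd(38, 305) = 1, so the inverse exists.
Extended Euclidean algorithm on (305, 38):
305 = 8 × 38 + 1  ⟹  1 = (1)·305 + (-8)·38
So (-8)·38 ≡ 1 (mod 305), i.e. 38^(-1) ≡ -8 ≡ 297 (mod 305).
Check: 38 × 297 = 11286 ≡ 1 (mod 305)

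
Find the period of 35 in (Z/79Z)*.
78

79 is prime, so ord(35) divides φ(79) = 78.
Divisors of 78: 1, 2, 3, 6, 13, 26, 39, 78.
Repeated squaring: 35^1 ≡ 35, 35^2 ≡ 40, 35^4 ≡ 20, 35^8 ≡ 5, 35^16 ≡ 25, 35^32 ≡ 72, 35^64 ≡ 49 (mod 79).
Test 35^d mod 79 for each divisor d in increasing order:
35^1 ≡ 35
35^2 ≡ 40
35^3 = 35^2·35^1 ≡ 57
35^6 = 35^4·35^2 ≡ 10
35^13 = 35^8·35^4·35^1 ≡ 24
35^26 = 35^16·35^8·35^2 ≡ 23
35^39 = 35^32·35^4·35^2·35^1 ≡ 78
35^78 = 35^64·35^8·35^4·35^2 ≡ 1  ← first divisor giving 1
The order is 78.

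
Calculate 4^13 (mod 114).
28

Repeated squaring. Binary of 13 = 1101.
4^1 ≡ 4 (mod 114); 4^2 ≡ 16 (mod 114); 4^4 ≡ 28 (mod 114); 4^8 ≡ 100 (mod 114)
4^13 = 4^1 × 4^4 × 4^8 ≡ 28 (mod 114)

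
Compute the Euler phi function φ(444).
144

444 = 2^2 × 3 × 37
φ(n) = n × ∏(1 - 1/p) for each prime p dividing n
φ(444) = 444 × (1 - 1/2) × (1 - 1/3) × (1 - 1/37) = 144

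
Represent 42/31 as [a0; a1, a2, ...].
[1; 2, 1, 4, 2]

Euclidean algorithm steps:
42 = 1 × 31 + 11
31 = 2 × 11 + 9
11 = 1 × 9 + 2
9 = 4 × 2 + 1
2 = 2 × 1 + 0
Continued fraction: [1; 2, 1, 4, 2]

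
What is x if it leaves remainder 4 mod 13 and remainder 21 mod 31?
238

Using Chinese Remainder Theorem:
M = 13 × 31 = 403
M1 = 31, M2 = 13
y1 = 31^(-1) mod 13 = 8
y2 = 13^(-1) mod 31 = 12
x = (4×31×8 + 21×13×12) mod 403 = 238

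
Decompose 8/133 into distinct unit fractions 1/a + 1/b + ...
1/17 + 1/754 + 1/1704794

Greedy algorithm:
8/133: ceiling(133/8) = 17, use 1/17
3/2261: ceiling(2261/3) = 754, use 1/754
1/1704794: ceiling(1704794/1) = 1704794, use 1/1704794
Result: 8/133 = 1/17 + 1/754 + 1/1704794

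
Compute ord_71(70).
2

71 is prime, so ord(70) divides φ(71) = 70.
Divisors of 70: 1, 2, 5, 7, 10, 14, 35, 70.
Repeated squaring: 70^1 ≡ 70, 70^2 ≡ 1, 70^4 ≡ 1, 70^8 ≡ 1, 70^16 ≡ 1, 70^32 ≡ 1, 70^64 ≡ 1 (mod 71).
Test 70^d mod 71 for each divisor d in increasing order:
70^1 ≡ 70
70^2 ≡ 1  ← first divisor giving 1
The order is 2.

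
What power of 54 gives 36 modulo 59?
46

Baby-step giant-step with step n = ⌈√59⌉ = 8.
Baby steps 54^j mod 59 (j:value) for j=0..7: 0:1, 1:54, 2:25, 3:52, 4:35, 5:2, 6:49, 7:50.
Giant-step multiplier: 54^(-8) ≡ 54^(58-8) = 54^50 ≡ 21 (mod 59).
Giant steps γ_i = 36·21^i mod 59: γ_0=36, γ_1=48, γ_2=5, γ_3=46, γ_4=22, γ_5=49 (in table at j=6).
x = i·n + j = 5·8 + 6 = 46.
Check: 54^46 ≡ 36 (mod 59).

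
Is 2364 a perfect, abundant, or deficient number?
abundant

Proper divisors of 2364: sum = 1 + 2 + 3 + 4 + 6 + 12 + 197 + 394 + 591 + 788 + 1182 = 3180
Since 3180 > 2364, 2364 is abundant.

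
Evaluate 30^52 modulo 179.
75

Repeated squaring. Binary of 52 = 110100.
30^1 ≡ 30 (mod 179); 30^2 ≡ 5 (mod 179); 30^4 ≡ 25 (mod 179); 30^8 ≡ 88 (mod 179); 30^16 ≡ 47 (mod 179); 30^32 ≡ 61 (mod 179)
30^52 = 30^4 × 30^16 × 30^32 ≡ 75 (mod 179)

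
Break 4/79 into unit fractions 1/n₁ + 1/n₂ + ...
1/20 + 1/1580

Greedy algorithm:
4/79: ceiling(79/4) = 20, use 1/20
1/1580: ceiling(1580/1) = 1580, use 1/1580
Result: 4/79 = 1/20 + 1/1580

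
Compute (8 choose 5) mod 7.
0

Using Lucas' theorem:
Write n=8 and k=5 in base 7:
n in base 7: [1, 1]
k in base 7: [0, 5]
C(8,5) mod 7 = ∏ C(n_i, k_i) mod 7
Digit binomials (mod 7): C(1,0) = 1; C(1,5) = 0 (k_i > n_i)
Product: 1 × 0 = 0 ≡ 0 (mod 7)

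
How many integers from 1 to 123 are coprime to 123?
80

123 = 3 × 41
φ(n) = n × ∏(1 - 1/p) for each prime p dividing n
φ(123) = 123 × (1 - 1/3) × (1 - 1/41) = 80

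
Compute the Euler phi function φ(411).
272

411 = 3 × 137
φ(n) = n × ∏(1 - 1/p) for each prime p dividing n
φ(411) = 411 × (1 - 1/3) × (1 - 1/137) = 272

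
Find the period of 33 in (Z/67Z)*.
33

67 is prime, so ord(33) divides φ(67) = 66.
Divisors of 66: 1, 2, 3, 6, 11, 22, 33, 66.
Repeated squaring: 33^1 ≡ 33, 33^2 ≡ 17, 33^4 ≡ 21, 33^8 ≡ 39, 33^16 ≡ 47, 33^32 ≡ 65, 33^64 ≡ 4 (mod 67).
Test 33^d mod 67 for each divisor d in increasing order:
33^1 ≡ 33
33^2 ≡ 17
33^3 = 33^2·33^1 ≡ 25
33^6 = 33^4·33^2 ≡ 22
33^11 = 33^8·33^2·33^1 ≡ 37
33^22 = 33^16·33^4·33^2 ≡ 29
33^33 = 33^32·33^1 ≡ 1  ← first divisor giving 1
The order is 33.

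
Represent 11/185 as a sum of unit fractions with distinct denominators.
1/17 + 1/1573 + 1/4947085

Greedy algorithm:
11/185: ceiling(185/11) = 17, use 1/17
2/3145: ceiling(3145/2) = 1573, use 1/1573
1/4947085: ceiling(4947085/1) = 4947085, use 1/4947085
Result: 11/185 = 1/17 + 1/1573 + 1/4947085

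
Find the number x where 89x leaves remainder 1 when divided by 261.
44

gcd(89, 261) = 1, so the inverse exists.
Extended Euclidean algorithm on (261, 89):
261 = 2 × 89 + 83  ⟹  83 = (1)·261 + (-2)·89
89 = 1 × 83 + 6  ⟹  6 = (-1)·261 + (3)·89
83 = 13 × 6 + 5  ⟹  5 = (14)·261 + (-41)·89
6 = 1 × 5 + 1  ⟹  1 = (-15)·261 + (44)·89
So (44)·89 ≡ 1 (mod 261), i.e. 89^(-1) ≡ 44 (mod 261).
Check: 89 × 44 = 3916 ≡ 1 (mod 261)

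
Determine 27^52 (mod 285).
201

Repeated squaring. Binary of 52 = 110100.
27^1 ≡ 27 (mod 285); 27^2 ≡ 159 (mod 285); 27^4 ≡ 201 (mod 285); 27^8 ≡ 216 (mod 285); 27^16 ≡ 201 (mod 285); 27^32 ≡ 216 (mod 285)
27^52 = 27^4 × 27^16 × 27^32 ≡ 201 (mod 285)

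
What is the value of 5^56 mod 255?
220

Repeated squaring. Binary of 56 = 111000.
5^1 ≡ 5 (mod 255); 5^2 ≡ 25 (mod 255); 5^4 ≡ 115 (mod 255); 5^8 ≡ 220 (mod 255); 5^16 ≡ 205 (mod 255); 5^32 ≡ 205 (mod 255)
5^56 = 5^8 × 5^16 × 5^32 ≡ 220 (mod 255)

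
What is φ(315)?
144

315 = 3^2 × 5 × 7
φ(n) = n × ∏(1 - 1/p) for each prime p dividing n
φ(315) = 315 × (1 - 1/3) × (1 - 1/5) × (1 - 1/7) = 144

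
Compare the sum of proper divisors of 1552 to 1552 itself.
deficient

Proper divisors of 1552: sum = 1 + 2 + 4 + 8 + 16 + 97 + 194 + 388 + 776 = 1486
Since 1486 < 1552, 1552 is deficient.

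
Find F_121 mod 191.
166

Matrix identity: Q^n = [[F_(n+1), F_n], [F_n, F_(n-1)]] with Q = [[1,1],[1,0]].
n = 121 = 1111001₂. Square-and-multiply, entries mod 191:
Q^1 = [[1,1],[1,0]]
Q^3 = (Q^1)²·Q = [[3,2],[2,1]]
Q^7 = (Q^3)²·Q = [[21,13],[13,8]]
Q^15 = (Q^7)²·Q = [[32,37],[37,186]]
Q^30 = (Q^15)² = [[101,44],[44,57]]
Q^60 = (Q^30)² = [[104,76],[76,28]]
Q^121 = (Q^60)²·Q = [[75,166],[166,100]]
F_121 mod 191 = Q^121[0][1] = 166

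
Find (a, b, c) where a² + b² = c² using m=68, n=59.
(1143, 8024, 8105)

Euclid's formula: a = m² - n², b = 2mn, c = m² + n²
m = 68, n = 59
a = 68² - 59² = 4624 - 3481 = 1143
b = 2 × 68 × 59 = 8024
c = 68² + 59² = 4624 + 3481 = 8105
Verification: 1143² + 8024² = 1306449 + 64384576 = 65691025 = 8105² ✓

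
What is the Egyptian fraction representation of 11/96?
1/9 + 1/288

Greedy algorithm:
11/96: ceiling(96/11) = 9, use 1/9
1/288: ceiling(288/1) = 288, use 1/288
Result: 11/96 = 1/9 + 1/288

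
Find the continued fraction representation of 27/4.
[6; 1, 3]

Euclidean algorithm steps:
27 = 6 × 4 + 3
4 = 1 × 3 + 1
3 = 3 × 1 + 0
Continued fraction: [6; 1, 3]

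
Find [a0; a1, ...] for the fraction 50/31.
[1; 1, 1, 1, 1, 2, 2]

Euclidean algorithm steps:
50 = 1 × 31 + 19
31 = 1 × 19 + 12
19 = 1 × 12 + 7
12 = 1 × 7 + 5
7 = 1 × 5 + 2
5 = 2 × 2 + 1
2 = 2 × 1 + 0
Continued fraction: [1; 1, 1, 1, 1, 2, 2]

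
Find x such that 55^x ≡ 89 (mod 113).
17

Baby-step giant-step with step n = ⌈√113⌉ = 11.
Baby steps 55^j mod 113 (j:value) for j=0..10: 0:1, 1:55, 2:87, 3:39, 4:111, 5:3, 6:52, 7:35, 8:4, 9:107, 10:9.
Giant-step multiplier: 55^(-11) ≡ 55^(112-11) = 55^101 ≡ 92 (mod 113).
Giant steps γ_i = 89·92^i mod 113: γ_0=89, γ_1=52 (in table at j=6).
x = i·n + j = 1·11 + 6 = 17.
Check: 55^17 ≡ 89 (mod 113).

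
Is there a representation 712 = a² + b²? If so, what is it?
6² + 26² (a=6, b=26)

Factorization: 712 = 2^3 × 89
By Fermat: n is sum of two squares iff every prime p ≡ 3 (mod 4) appears to even power.
All primes ≡ 3 (mod 4) appear to even power.
Search a = 0, 1, 2, … for 712 - a² a perfect square: first hit at a = 6: 712 - 36 = 676 = 26².
712 = 6² + 26² = 36 + 676 ✓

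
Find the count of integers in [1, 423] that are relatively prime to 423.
276

423 = 3^2 × 47
φ(n) = n × ∏(1 - 1/p) for each prime p dividing n
φ(423) = 423 × (1 - 1/3) × (1 - 1/47) = 276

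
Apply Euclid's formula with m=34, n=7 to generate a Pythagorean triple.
(1107, 476, 1205)

Euclid's formula: a = m² - n², b = 2mn, c = m² + n²
m = 34, n = 7
a = 34² - 7² = 1156 - 49 = 1107
b = 2 × 34 × 7 = 476
c = 34² + 7² = 1156 + 49 = 1205
Verification: 1107² + 476² = 1225449 + 226576 = 1452025 = 1205² ✓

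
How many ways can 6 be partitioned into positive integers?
11

p(n) counts ways to write n as a sum of positive integers (order ignored).
Examples: 6; 5 + 1; 4 + 2; 4 + 1 + 1; 3 + 3; ... (11 total)
p(6) = 11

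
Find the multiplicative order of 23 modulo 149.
148

149 is prime, so ord(23) divides φ(149) = 148.
Divisors of 148: 1, 2, 4, 37, 74, 148.
Repeated squaring: 23^1 ≡ 23, 23^2 ≡ 82, 23^4 ≡ 19, 23^8 ≡ 63, 23^16 ≡ 95, 23^32 ≡ 85, 23^64 ≡ 73, 23^128 ≡ 114 (mod 149).
Test 23^d mod 149 for each divisor d in increasing order:
23^1 ≡ 23
23^2 ≡ 82
23^4 ≡ 19
23^37 = 23^32·23^4·23^1 ≡ 44
23^74 = 23^64·23^8·23^2 ≡ 148
23^148 = 23^128·23^16·23^4 ≡ 1  ← first divisor giving 1
The order is 148.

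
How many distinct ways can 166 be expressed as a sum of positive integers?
189334822579

p(n) counts ways to write n as a sum of positive integers (order ignored).
Euler's pentagonal recurrence: p(k) = p(k-1) + p(k-2) - p(k-5) - p(k-7) + p(k-12) + p(k-15) - ... (offsets j(3j∓1)/2, signs ++--, p(0)=1, p(<0)=0).
DP table for k = 0..165: p(0)=1, p(1)=1, p(2)=2, p(3)=3, p(4)=5, p(5)=7, p(6)=11, p(7)=15, p(8)=22, p(9)=30, p(10)=42, p(11)=56, p(12)=77, p(13)=101, p(14)=135, p(15)=176, p(16)=231, p(17)=297, p(18)=385, p(19)=490, p(20)=627, p(21)=792, p(22)=1002, p(23)=1255, p(24)=1575, p(25)=1958, p(26)=2436, p(27)=3010, p(28)=3718, p(29)=4565, p(30)=5604, p(31)=6842, p(32)=8349, p(33)=10143, p(34)=12310, p(35)=14883, p(36)=17977, p(37)=21637, p(38)=26015, p(39)=31185, p(40)=37338, p(41)=44583, p(42)=53174, p(43)=63261, p(44)=75175, p(45)=89134, p(46)=105558, p(47)=124754, p(48)=147273, p(49)=173525, p(50)=204226, p(51)=239943, p(52)=281589, p(53)=329931, p(54)=386155, p(55)=451276, p(56)=526823, p(57)=614154, p(58)=715220, p(59)=831820, p(60)=966467, p(61)=1121505, p(62)=1300156, p(63)=1505499, p(64)=1741630, p(65)=2012558, p(66)=2323520, p(67)=2679689, p(68)=3087735, p(69)=3554345, p(70)=4087968, p(71)=4697205, p(72)=5392783, p(73)=6185689, p(74)=7089500, p(75)=8118264, p(76)=9289091, p(77)=10619863, p(78)=12132164, p(79)=13848650, p(80)=15796476, p(81)=18004327, p(82)=20506255, p(83)=23338469, p(84)=26543660, p(85)=30167357, p(86)=34262962, p(87)=38887673, p(88)=44108109, p(89)=49995925, p(90)=56634173, p(91)=64112359, p(92)=72533807, p(93)=82010177, p(94)=92669720, p(95)=104651419, p(96)=118114304, p(97)=133230930, p(98)=150198136, p(99)=169229875, p(100)=190569292, p(101)=214481126, p(102)=241265379, p(103)=271248950, p(104)=304801365, p(105)=342325709, p(106)=384276336, p(107)=431149389, p(108)=483502844, p(109)=541946240, p(110)=607163746, p(111)=679903203, p(112)=761002156, p(113)=851376628, p(114)=952050665, p(115)=1064144451, p(116)=1188908248, p(117)=1327710076, p(118)=1482074143, p(119)=1653668665, p(120)=1844349560, p(121)=2056148051, p(122)=2291320912, p(123)=2552338241, p(124)=2841940500, p(125)=3163127352, p(126)=3519222692, p(127)=3913864295, p(128)=4351078600, p(129)=4835271870, p(130)=5371315400, p(131)=5964539504, p(132)=6620830889, p(133)=7346629512, p(134)=8149040695, p(135)=9035836076, p(136)=10015581680, p(137)=11097645016, p(138)=12292341831, p(139)=13610949895, p(140)=15065878135, p(141)=16670689208, p(142)=18440293320, p(143)=20390982757, p(144)=22540654445, p(145)=24908858009, p(146)=27517052599, p(147)=30388671978, p(148)=33549419497, p(149)=37027355200, p(150)=40853235313, p(151)=45060624582, p(152)=49686288421, p(153)=54770336324, p(154)=60356673280, p(155)=66493182097, p(156)=73232243759, p(157)=80630964769, p(158)=88751778802, p(159)=97662728555, p(160)=107438159466, p(161)=118159068427, p(162)=129913904637, p(163)=142798995930, p(164)=156919475295, p(165)=172389800255.
Final step: p(166) = p(165) + p(164) - p(161) - p(159) + p(154) + p(151) - p(144) - p(140) + p(131) + p(126) - p(115) - p(109) + p(96) + p(89) - p(74) - p(66) + p(49) + p(40) - p(21) - p(11)
= 172389800255 + 156919475295 - 118159068427 - 97662728555 + 60356673280 + 45060624582 - 22540654445 - 15065878135 + 5964539504 + 3519222692 - 1064144451 - 541946240 + 118114304 + 49995925 - 7089500 - 2323520 + 173525 + 37338 - 792 - 56
= 189334822579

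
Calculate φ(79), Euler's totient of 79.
78

79 = 79
φ(n) = n × ∏(1 - 1/p) for each prime p dividing n
φ(79) = 79 × (1 - 1/79) = 78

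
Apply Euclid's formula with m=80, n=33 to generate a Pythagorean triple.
(5311, 5280, 7489)

Euclid's formula: a = m² - n², b = 2mn, c = m² + n²
m = 80, n = 33
a = 80² - 33² = 6400 - 1089 = 5311
b = 2 × 80 × 33 = 5280
c = 80² + 33² = 6400 + 1089 = 7489
Verification: 5311² + 5280² = 28206721 + 27878400 = 56085121 = 7489² ✓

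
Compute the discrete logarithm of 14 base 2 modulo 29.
13

Baby-step giant-step with step n = ⌈√29⌉ = 6.
Baby steps 2^j mod 29 (j:value) for j=0..5: 0:1, 1:2, 2:4, 3:8, 4:16, 5:3.
Giant-step multiplier: 2^(-6) ≡ 2^(28-6) = 2^22 ≡ 5 (mod 29).
Giant steps γ_i = 14·5^i mod 29: γ_0=14, γ_1=12, γ_2=2 (in table at j=1).
x = i·n + j = 2·6 + 1 = 13.
Check: 2^13 ≡ 14 (mod 29).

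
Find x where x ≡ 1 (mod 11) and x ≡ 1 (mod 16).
1

Using Chinese Remainder Theorem:
M = 11 × 16 = 176
M1 = 16, M2 = 11
y1 = 16^(-1) mod 11 = 9
y2 = 11^(-1) mod 16 = 3
x = (1×16×9 + 1×11×3) mod 176 = 1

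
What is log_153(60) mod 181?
2

Baby-step giant-step with step n = ⌈√181⌉ = 14.
Baby steps 153^j mod 181 (j:value) for j=0..13: 0:1, 1:153, 2:60, 3:130, 4:161, 5:17, 6:67, 7:115, 8:38, 9:22, 10:108, 11:53, 12:145, 13:103.
h = 60 is already in the table at j=2, so x = 2.
Check: 153^2 ≡ 60 (mod 181).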